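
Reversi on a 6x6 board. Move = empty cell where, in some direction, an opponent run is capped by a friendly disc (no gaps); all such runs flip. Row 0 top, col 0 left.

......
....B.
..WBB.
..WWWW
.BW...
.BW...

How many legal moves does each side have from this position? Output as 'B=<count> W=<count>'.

Answer: B=5 W=9

Derivation:
-- B to move --
(1,1): no bracket -> illegal
(1,2): no bracket -> illegal
(1,3): no bracket -> illegal
(2,1): flips 1 -> legal
(2,5): no bracket -> illegal
(3,1): no bracket -> illegal
(4,3): flips 2 -> legal
(4,4): flips 1 -> legal
(4,5): flips 1 -> legal
(5,3): flips 1 -> legal
B mobility = 5
-- W to move --
(0,3): no bracket -> illegal
(0,4): flips 2 -> legal
(0,5): flips 2 -> legal
(1,2): flips 1 -> legal
(1,3): flips 2 -> legal
(1,5): flips 1 -> legal
(2,5): flips 2 -> legal
(3,0): flips 1 -> legal
(3,1): no bracket -> illegal
(4,0): flips 1 -> legal
(5,0): flips 2 -> legal
W mobility = 9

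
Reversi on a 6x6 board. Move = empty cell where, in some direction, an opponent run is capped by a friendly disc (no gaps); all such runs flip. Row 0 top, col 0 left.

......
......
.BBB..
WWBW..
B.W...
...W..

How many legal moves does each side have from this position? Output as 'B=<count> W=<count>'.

Answer: B=6 W=4

Derivation:
-- B to move --
(2,0): flips 1 -> legal
(2,4): no bracket -> illegal
(3,4): flips 1 -> legal
(4,1): flips 1 -> legal
(4,3): flips 1 -> legal
(4,4): flips 1 -> legal
(5,1): no bracket -> illegal
(5,2): flips 1 -> legal
(5,4): no bracket -> illegal
B mobility = 6
-- W to move --
(1,0): no bracket -> illegal
(1,1): flips 2 -> legal
(1,2): flips 3 -> legal
(1,3): flips 2 -> legal
(1,4): no bracket -> illegal
(2,0): no bracket -> illegal
(2,4): no bracket -> illegal
(3,4): no bracket -> illegal
(4,1): no bracket -> illegal
(4,3): no bracket -> illegal
(5,0): flips 1 -> legal
(5,1): no bracket -> illegal
W mobility = 4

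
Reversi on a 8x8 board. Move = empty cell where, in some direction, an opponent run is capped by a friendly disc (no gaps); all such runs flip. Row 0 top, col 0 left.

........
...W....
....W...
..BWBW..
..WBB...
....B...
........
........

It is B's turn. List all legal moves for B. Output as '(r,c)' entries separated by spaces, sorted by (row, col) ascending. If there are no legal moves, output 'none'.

(0,2): no bracket -> illegal
(0,3): no bracket -> illegal
(0,4): no bracket -> illegal
(1,2): no bracket -> illegal
(1,4): flips 1 -> legal
(1,5): no bracket -> illegal
(2,2): flips 1 -> legal
(2,3): flips 1 -> legal
(2,5): no bracket -> illegal
(2,6): flips 1 -> legal
(3,1): no bracket -> illegal
(3,6): flips 1 -> legal
(4,1): flips 1 -> legal
(4,5): no bracket -> illegal
(4,6): no bracket -> illegal
(5,1): no bracket -> illegal
(5,2): flips 1 -> legal
(5,3): no bracket -> illegal

Answer: (1,4) (2,2) (2,3) (2,6) (3,6) (4,1) (5,2)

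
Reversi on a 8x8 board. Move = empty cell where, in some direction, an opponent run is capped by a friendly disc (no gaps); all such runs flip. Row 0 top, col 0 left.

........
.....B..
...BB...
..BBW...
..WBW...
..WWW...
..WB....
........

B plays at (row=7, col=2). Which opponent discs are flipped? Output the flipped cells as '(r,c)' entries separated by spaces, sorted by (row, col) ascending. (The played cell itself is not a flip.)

Dir NW: first cell '.' (not opp) -> no flip
Dir N: opp run (6,2) (5,2) (4,2) capped by B -> flip
Dir NE: first cell 'B' (not opp) -> no flip
Dir W: first cell '.' (not opp) -> no flip
Dir E: first cell '.' (not opp) -> no flip
Dir SW: edge -> no flip
Dir S: edge -> no flip
Dir SE: edge -> no flip

Answer: (4,2) (5,2) (6,2)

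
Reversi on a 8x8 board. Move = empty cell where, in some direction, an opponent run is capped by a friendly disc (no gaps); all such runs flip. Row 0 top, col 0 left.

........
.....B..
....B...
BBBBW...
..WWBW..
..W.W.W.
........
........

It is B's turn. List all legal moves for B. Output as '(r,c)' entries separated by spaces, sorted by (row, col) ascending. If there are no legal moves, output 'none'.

(2,3): no bracket -> illegal
(2,5): no bracket -> illegal
(3,5): flips 1 -> legal
(3,6): no bracket -> illegal
(4,1): flips 2 -> legal
(4,6): flips 1 -> legal
(4,7): no bracket -> illegal
(5,1): flips 1 -> legal
(5,3): flips 2 -> legal
(5,5): no bracket -> illegal
(5,7): no bracket -> illegal
(6,1): no bracket -> illegal
(6,2): flips 2 -> legal
(6,3): no bracket -> illegal
(6,4): flips 1 -> legal
(6,5): flips 2 -> legal
(6,6): no bracket -> illegal
(6,7): no bracket -> illegal

Answer: (3,5) (4,1) (4,6) (5,1) (5,3) (6,2) (6,4) (6,5)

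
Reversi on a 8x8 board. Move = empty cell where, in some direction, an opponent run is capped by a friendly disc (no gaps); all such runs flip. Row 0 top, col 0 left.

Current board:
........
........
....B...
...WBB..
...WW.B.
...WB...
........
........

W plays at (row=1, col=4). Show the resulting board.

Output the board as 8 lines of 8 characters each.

Place W at (1,4); scan 8 dirs for brackets.
Dir NW: first cell '.' (not opp) -> no flip
Dir N: first cell '.' (not opp) -> no flip
Dir NE: first cell '.' (not opp) -> no flip
Dir W: first cell '.' (not opp) -> no flip
Dir E: first cell '.' (not opp) -> no flip
Dir SW: first cell '.' (not opp) -> no flip
Dir S: opp run (2,4) (3,4) capped by W -> flip
Dir SE: first cell '.' (not opp) -> no flip
All flips: (2,4) (3,4)

Answer: ........
....W...
....W...
...WWB..
...WW.B.
...WB...
........
........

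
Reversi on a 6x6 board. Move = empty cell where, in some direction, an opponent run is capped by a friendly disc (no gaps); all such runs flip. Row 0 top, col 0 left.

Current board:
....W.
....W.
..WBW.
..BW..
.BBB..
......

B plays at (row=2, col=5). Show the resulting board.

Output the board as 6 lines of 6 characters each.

Answer: ....W.
....W.
..WBBB
..BW..
.BBB..
......

Derivation:
Place B at (2,5); scan 8 dirs for brackets.
Dir NW: opp run (1,4), next='.' -> no flip
Dir N: first cell '.' (not opp) -> no flip
Dir NE: edge -> no flip
Dir W: opp run (2,4) capped by B -> flip
Dir E: edge -> no flip
Dir SW: first cell '.' (not opp) -> no flip
Dir S: first cell '.' (not opp) -> no flip
Dir SE: edge -> no flip
All flips: (2,4)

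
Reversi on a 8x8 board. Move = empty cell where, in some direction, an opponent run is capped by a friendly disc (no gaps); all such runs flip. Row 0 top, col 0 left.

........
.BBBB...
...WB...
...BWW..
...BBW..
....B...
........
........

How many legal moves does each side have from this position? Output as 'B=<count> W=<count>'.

-- B to move --
(2,2): flips 1 -> legal
(2,5): flips 1 -> legal
(2,6): flips 1 -> legal
(3,2): flips 1 -> legal
(3,6): flips 3 -> legal
(4,6): flips 2 -> legal
(5,5): no bracket -> illegal
(5,6): flips 3 -> legal
B mobility = 7
-- W to move --
(0,0): no bracket -> illegal
(0,1): flips 1 -> legal
(0,2): flips 2 -> legal
(0,3): flips 1 -> legal
(0,4): flips 2 -> legal
(0,5): flips 1 -> legal
(1,0): no bracket -> illegal
(1,5): no bracket -> illegal
(2,0): no bracket -> illegal
(2,1): no bracket -> illegal
(2,2): no bracket -> illegal
(2,5): flips 1 -> legal
(3,2): flips 1 -> legal
(4,2): flips 2 -> legal
(5,2): flips 1 -> legal
(5,3): flips 3 -> legal
(5,5): no bracket -> illegal
(6,3): flips 1 -> legal
(6,4): flips 2 -> legal
(6,5): no bracket -> illegal
W mobility = 12

Answer: B=7 W=12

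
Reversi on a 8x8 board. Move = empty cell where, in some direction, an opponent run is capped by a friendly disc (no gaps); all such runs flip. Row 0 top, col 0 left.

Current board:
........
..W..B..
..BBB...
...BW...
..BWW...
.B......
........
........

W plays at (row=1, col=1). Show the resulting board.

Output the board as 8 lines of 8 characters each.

Place W at (1,1); scan 8 dirs for brackets.
Dir NW: first cell '.' (not opp) -> no flip
Dir N: first cell '.' (not opp) -> no flip
Dir NE: first cell '.' (not opp) -> no flip
Dir W: first cell '.' (not opp) -> no flip
Dir E: first cell 'W' (not opp) -> no flip
Dir SW: first cell '.' (not opp) -> no flip
Dir S: first cell '.' (not opp) -> no flip
Dir SE: opp run (2,2) (3,3) capped by W -> flip
All flips: (2,2) (3,3)

Answer: ........
.WW..B..
..WBB...
...WW...
..BWW...
.B......
........
........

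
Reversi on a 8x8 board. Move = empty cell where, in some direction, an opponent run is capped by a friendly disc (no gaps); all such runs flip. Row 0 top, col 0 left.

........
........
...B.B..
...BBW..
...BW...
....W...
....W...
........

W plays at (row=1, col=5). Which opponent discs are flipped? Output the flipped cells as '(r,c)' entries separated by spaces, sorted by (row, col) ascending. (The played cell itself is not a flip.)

Answer: (2,5)

Derivation:
Dir NW: first cell '.' (not opp) -> no flip
Dir N: first cell '.' (not opp) -> no flip
Dir NE: first cell '.' (not opp) -> no flip
Dir W: first cell '.' (not opp) -> no flip
Dir E: first cell '.' (not opp) -> no flip
Dir SW: first cell '.' (not opp) -> no flip
Dir S: opp run (2,5) capped by W -> flip
Dir SE: first cell '.' (not opp) -> no flip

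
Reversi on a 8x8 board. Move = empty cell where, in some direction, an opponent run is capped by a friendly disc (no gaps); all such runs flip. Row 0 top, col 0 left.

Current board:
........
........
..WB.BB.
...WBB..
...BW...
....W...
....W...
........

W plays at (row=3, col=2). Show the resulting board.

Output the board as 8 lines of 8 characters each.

Place W at (3,2); scan 8 dirs for brackets.
Dir NW: first cell '.' (not opp) -> no flip
Dir N: first cell 'W' (not opp) -> no flip
Dir NE: opp run (2,3), next='.' -> no flip
Dir W: first cell '.' (not opp) -> no flip
Dir E: first cell 'W' (not opp) -> no flip
Dir SW: first cell '.' (not opp) -> no flip
Dir S: first cell '.' (not opp) -> no flip
Dir SE: opp run (4,3) capped by W -> flip
All flips: (4,3)

Answer: ........
........
..WB.BB.
..WWBB..
...WW...
....W...
....W...
........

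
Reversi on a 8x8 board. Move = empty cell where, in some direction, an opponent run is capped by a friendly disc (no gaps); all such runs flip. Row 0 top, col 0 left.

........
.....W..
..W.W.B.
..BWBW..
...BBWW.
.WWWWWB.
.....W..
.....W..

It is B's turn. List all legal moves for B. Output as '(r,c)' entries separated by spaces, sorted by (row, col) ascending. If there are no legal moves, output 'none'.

(0,4): flips 1 -> legal
(0,5): no bracket -> illegal
(0,6): no bracket -> illegal
(1,1): flips 2 -> legal
(1,2): flips 1 -> legal
(1,3): no bracket -> illegal
(1,4): flips 1 -> legal
(1,6): no bracket -> illegal
(2,1): no bracket -> illegal
(2,3): flips 1 -> legal
(2,5): no bracket -> illegal
(3,1): no bracket -> illegal
(3,6): flips 2 -> legal
(3,7): no bracket -> illegal
(4,0): no bracket -> illegal
(4,1): no bracket -> illegal
(4,2): no bracket -> illegal
(4,7): flips 2 -> legal
(5,0): flips 5 -> legal
(5,7): no bracket -> illegal
(6,0): no bracket -> illegal
(6,1): flips 1 -> legal
(6,2): flips 1 -> legal
(6,3): flips 1 -> legal
(6,4): flips 1 -> legal
(6,6): flips 1 -> legal
(7,4): flips 1 -> legal
(7,6): flips 2 -> legal

Answer: (0,4) (1,1) (1,2) (1,4) (2,3) (3,6) (4,7) (5,0) (6,1) (6,2) (6,3) (6,4) (6,6) (7,4) (7,6)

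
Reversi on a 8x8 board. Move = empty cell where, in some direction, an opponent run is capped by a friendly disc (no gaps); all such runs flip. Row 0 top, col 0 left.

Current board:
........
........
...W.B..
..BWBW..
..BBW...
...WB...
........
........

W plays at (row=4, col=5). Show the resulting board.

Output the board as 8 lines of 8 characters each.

Place W at (4,5); scan 8 dirs for brackets.
Dir NW: opp run (3,4) capped by W -> flip
Dir N: first cell 'W' (not opp) -> no flip
Dir NE: first cell '.' (not opp) -> no flip
Dir W: first cell 'W' (not opp) -> no flip
Dir E: first cell '.' (not opp) -> no flip
Dir SW: opp run (5,4), next='.' -> no flip
Dir S: first cell '.' (not opp) -> no flip
Dir SE: first cell '.' (not opp) -> no flip
All flips: (3,4)

Answer: ........
........
...W.B..
..BWWW..
..BBWW..
...WB...
........
........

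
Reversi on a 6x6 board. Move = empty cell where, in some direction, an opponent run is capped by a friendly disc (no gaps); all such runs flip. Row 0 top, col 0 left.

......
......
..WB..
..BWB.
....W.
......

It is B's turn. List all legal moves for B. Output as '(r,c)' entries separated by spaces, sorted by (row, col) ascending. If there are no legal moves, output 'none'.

(1,1): no bracket -> illegal
(1,2): flips 1 -> legal
(1,3): no bracket -> illegal
(2,1): flips 1 -> legal
(2,4): no bracket -> illegal
(3,1): no bracket -> illegal
(3,5): no bracket -> illegal
(4,2): no bracket -> illegal
(4,3): flips 1 -> legal
(4,5): no bracket -> illegal
(5,3): no bracket -> illegal
(5,4): flips 1 -> legal
(5,5): no bracket -> illegal

Answer: (1,2) (2,1) (4,3) (5,4)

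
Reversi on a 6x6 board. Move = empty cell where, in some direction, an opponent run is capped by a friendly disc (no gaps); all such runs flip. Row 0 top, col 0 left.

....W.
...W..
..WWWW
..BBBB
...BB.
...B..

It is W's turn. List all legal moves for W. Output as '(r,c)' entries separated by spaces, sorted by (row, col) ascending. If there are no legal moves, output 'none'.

Answer: (4,1) (4,2) (4,5) (5,2) (5,4) (5,5)

Derivation:
(2,1): no bracket -> illegal
(3,1): no bracket -> illegal
(4,1): flips 1 -> legal
(4,2): flips 2 -> legal
(4,5): flips 2 -> legal
(5,2): flips 2 -> legal
(5,4): flips 2 -> legal
(5,5): flips 2 -> legal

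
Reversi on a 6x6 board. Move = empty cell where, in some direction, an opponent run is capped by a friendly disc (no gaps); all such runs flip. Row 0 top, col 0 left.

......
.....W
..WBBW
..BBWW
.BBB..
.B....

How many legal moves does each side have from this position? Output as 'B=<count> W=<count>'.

-- B to move --
(0,4): no bracket -> illegal
(0,5): no bracket -> illegal
(1,1): flips 1 -> legal
(1,2): flips 1 -> legal
(1,3): no bracket -> illegal
(1,4): no bracket -> illegal
(2,1): flips 1 -> legal
(3,1): no bracket -> illegal
(4,4): flips 1 -> legal
(4,5): flips 1 -> legal
B mobility = 5
-- W to move --
(1,2): flips 1 -> legal
(1,3): flips 1 -> legal
(1,4): flips 1 -> legal
(2,1): no bracket -> illegal
(3,0): no bracket -> illegal
(3,1): flips 2 -> legal
(4,0): no bracket -> illegal
(4,4): flips 1 -> legal
(5,0): no bracket -> illegal
(5,2): flips 3 -> legal
(5,3): no bracket -> illegal
(5,4): no bracket -> illegal
W mobility = 6

Answer: B=5 W=6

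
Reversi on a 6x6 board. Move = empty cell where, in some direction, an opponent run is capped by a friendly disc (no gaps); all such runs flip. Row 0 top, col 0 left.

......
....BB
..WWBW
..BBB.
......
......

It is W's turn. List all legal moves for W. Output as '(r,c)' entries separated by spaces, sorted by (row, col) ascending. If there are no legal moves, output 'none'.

Answer: (0,3) (0,5) (4,1) (4,2) (4,3) (4,4) (4,5)

Derivation:
(0,3): flips 1 -> legal
(0,4): no bracket -> illegal
(0,5): flips 2 -> legal
(1,3): no bracket -> illegal
(2,1): no bracket -> illegal
(3,1): no bracket -> illegal
(3,5): no bracket -> illegal
(4,1): flips 1 -> legal
(4,2): flips 1 -> legal
(4,3): flips 2 -> legal
(4,4): flips 1 -> legal
(4,5): flips 1 -> legal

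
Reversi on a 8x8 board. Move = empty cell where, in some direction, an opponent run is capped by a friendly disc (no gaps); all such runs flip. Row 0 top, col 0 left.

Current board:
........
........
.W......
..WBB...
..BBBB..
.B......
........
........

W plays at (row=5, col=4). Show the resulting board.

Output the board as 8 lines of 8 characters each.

Answer: ........
........
.W......
..WBB...
..BWBB..
.B..W...
........
........

Derivation:
Place W at (5,4); scan 8 dirs for brackets.
Dir NW: opp run (4,3) capped by W -> flip
Dir N: opp run (4,4) (3,4), next='.' -> no flip
Dir NE: opp run (4,5), next='.' -> no flip
Dir W: first cell '.' (not opp) -> no flip
Dir E: first cell '.' (not opp) -> no flip
Dir SW: first cell '.' (not opp) -> no flip
Dir S: first cell '.' (not opp) -> no flip
Dir SE: first cell '.' (not opp) -> no flip
All flips: (4,3)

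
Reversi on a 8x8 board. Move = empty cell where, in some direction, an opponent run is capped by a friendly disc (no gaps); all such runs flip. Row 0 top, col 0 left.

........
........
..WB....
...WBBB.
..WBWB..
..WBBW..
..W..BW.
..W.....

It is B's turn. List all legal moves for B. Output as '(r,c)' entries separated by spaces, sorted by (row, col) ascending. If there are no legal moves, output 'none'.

(1,1): no bracket -> illegal
(1,2): no bracket -> illegal
(1,3): no bracket -> illegal
(2,1): flips 1 -> legal
(2,4): no bracket -> illegal
(3,1): flips 1 -> legal
(3,2): flips 1 -> legal
(4,1): flips 1 -> legal
(4,6): no bracket -> illegal
(5,1): flips 1 -> legal
(5,6): flips 1 -> legal
(5,7): no bracket -> illegal
(6,1): flips 1 -> legal
(6,3): no bracket -> illegal
(6,4): no bracket -> illegal
(6,7): flips 1 -> legal
(7,1): flips 1 -> legal
(7,3): no bracket -> illegal
(7,5): no bracket -> illegal
(7,6): no bracket -> illegal
(7,7): no bracket -> illegal

Answer: (2,1) (3,1) (3,2) (4,1) (5,1) (5,6) (6,1) (6,7) (7,1)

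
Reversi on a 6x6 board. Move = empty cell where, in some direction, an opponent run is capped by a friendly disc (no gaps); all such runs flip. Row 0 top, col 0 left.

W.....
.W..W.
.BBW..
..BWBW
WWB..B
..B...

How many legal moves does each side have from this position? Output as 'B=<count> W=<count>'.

-- B to move --
(0,1): flips 1 -> legal
(0,2): no bracket -> illegal
(0,3): no bracket -> illegal
(0,4): no bracket -> illegal
(0,5): flips 2 -> legal
(1,0): no bracket -> illegal
(1,2): flips 1 -> legal
(1,3): no bracket -> illegal
(1,5): no bracket -> illegal
(2,0): no bracket -> illegal
(2,4): flips 2 -> legal
(2,5): flips 1 -> legal
(3,0): flips 1 -> legal
(3,1): no bracket -> illegal
(4,3): no bracket -> illegal
(4,4): flips 1 -> legal
(5,0): flips 1 -> legal
(5,1): no bracket -> illegal
B mobility = 8
-- W to move --
(1,0): no bracket -> illegal
(1,2): no bracket -> illegal
(1,3): no bracket -> illegal
(2,0): flips 2 -> legal
(2,4): no bracket -> illegal
(2,5): no bracket -> illegal
(3,0): no bracket -> illegal
(3,1): flips 2 -> legal
(4,3): flips 1 -> legal
(4,4): no bracket -> illegal
(5,1): flips 1 -> legal
(5,3): no bracket -> illegal
(5,4): no bracket -> illegal
(5,5): flips 1 -> legal
W mobility = 5

Answer: B=8 W=5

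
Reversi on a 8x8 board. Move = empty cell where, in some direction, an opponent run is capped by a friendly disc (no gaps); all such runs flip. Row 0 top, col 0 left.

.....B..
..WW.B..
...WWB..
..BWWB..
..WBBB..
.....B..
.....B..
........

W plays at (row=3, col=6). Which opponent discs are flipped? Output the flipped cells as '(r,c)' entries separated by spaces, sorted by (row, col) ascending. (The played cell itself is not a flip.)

Dir NW: opp run (2,5), next='.' -> no flip
Dir N: first cell '.' (not opp) -> no flip
Dir NE: first cell '.' (not opp) -> no flip
Dir W: opp run (3,5) capped by W -> flip
Dir E: first cell '.' (not opp) -> no flip
Dir SW: opp run (4,5), next='.' -> no flip
Dir S: first cell '.' (not opp) -> no flip
Dir SE: first cell '.' (not opp) -> no flip

Answer: (3,5)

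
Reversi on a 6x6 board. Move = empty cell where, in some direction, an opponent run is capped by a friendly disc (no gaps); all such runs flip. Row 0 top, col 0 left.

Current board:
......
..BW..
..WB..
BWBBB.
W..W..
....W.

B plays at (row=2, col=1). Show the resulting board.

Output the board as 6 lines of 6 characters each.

Place B at (2,1); scan 8 dirs for brackets.
Dir NW: first cell '.' (not opp) -> no flip
Dir N: first cell '.' (not opp) -> no flip
Dir NE: first cell 'B' (not opp) -> no flip
Dir W: first cell '.' (not opp) -> no flip
Dir E: opp run (2,2) capped by B -> flip
Dir SW: first cell 'B' (not opp) -> no flip
Dir S: opp run (3,1), next='.' -> no flip
Dir SE: first cell 'B' (not opp) -> no flip
All flips: (2,2)

Answer: ......
..BW..
.BBB..
BWBBB.
W..W..
....W.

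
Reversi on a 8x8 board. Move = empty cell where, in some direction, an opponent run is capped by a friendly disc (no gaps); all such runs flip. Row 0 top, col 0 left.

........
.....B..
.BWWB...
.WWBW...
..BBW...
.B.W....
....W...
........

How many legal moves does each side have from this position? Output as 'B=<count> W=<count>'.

Answer: B=13 W=8

Derivation:
-- B to move --
(1,1): flips 1 -> legal
(1,2): flips 2 -> legal
(1,3): flips 1 -> legal
(1,4): no bracket -> illegal
(2,0): flips 1 -> legal
(2,5): flips 1 -> legal
(3,0): flips 2 -> legal
(3,5): flips 1 -> legal
(4,0): no bracket -> illegal
(4,1): flips 1 -> legal
(4,5): flips 1 -> legal
(5,2): no bracket -> illegal
(5,4): flips 2 -> legal
(5,5): flips 1 -> legal
(6,2): no bracket -> illegal
(6,3): flips 1 -> legal
(6,5): no bracket -> illegal
(7,3): no bracket -> illegal
(7,4): no bracket -> illegal
(7,5): flips 2 -> legal
B mobility = 13
-- W to move --
(0,4): no bracket -> illegal
(0,5): no bracket -> illegal
(0,6): no bracket -> illegal
(1,0): flips 1 -> legal
(1,1): flips 1 -> legal
(1,2): no bracket -> illegal
(1,3): no bracket -> illegal
(1,4): flips 1 -> legal
(1,6): no bracket -> illegal
(2,0): flips 1 -> legal
(2,5): flips 1 -> legal
(2,6): no bracket -> illegal
(3,0): no bracket -> illegal
(3,5): no bracket -> illegal
(4,0): no bracket -> illegal
(4,1): flips 2 -> legal
(5,0): no bracket -> illegal
(5,2): flips 2 -> legal
(5,4): flips 1 -> legal
(6,0): no bracket -> illegal
(6,1): no bracket -> illegal
(6,2): no bracket -> illegal
W mobility = 8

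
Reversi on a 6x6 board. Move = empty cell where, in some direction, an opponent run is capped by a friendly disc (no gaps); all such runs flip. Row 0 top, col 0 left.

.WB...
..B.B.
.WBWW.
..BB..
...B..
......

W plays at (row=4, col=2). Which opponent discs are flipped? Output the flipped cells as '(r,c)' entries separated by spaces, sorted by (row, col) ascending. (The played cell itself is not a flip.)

Answer: (3,3)

Derivation:
Dir NW: first cell '.' (not opp) -> no flip
Dir N: opp run (3,2) (2,2) (1,2) (0,2), next=edge -> no flip
Dir NE: opp run (3,3) capped by W -> flip
Dir W: first cell '.' (not opp) -> no flip
Dir E: opp run (4,3), next='.' -> no flip
Dir SW: first cell '.' (not opp) -> no flip
Dir S: first cell '.' (not opp) -> no flip
Dir SE: first cell '.' (not opp) -> no flip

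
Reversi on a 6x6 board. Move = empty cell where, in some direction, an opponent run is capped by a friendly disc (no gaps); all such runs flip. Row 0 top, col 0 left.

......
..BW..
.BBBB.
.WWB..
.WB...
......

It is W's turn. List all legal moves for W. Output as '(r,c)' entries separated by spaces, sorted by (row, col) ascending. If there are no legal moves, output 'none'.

(0,1): no bracket -> illegal
(0,2): flips 2 -> legal
(0,3): no bracket -> illegal
(1,0): flips 1 -> legal
(1,1): flips 2 -> legal
(1,4): flips 1 -> legal
(1,5): no bracket -> illegal
(2,0): no bracket -> illegal
(2,5): no bracket -> illegal
(3,0): no bracket -> illegal
(3,4): flips 1 -> legal
(3,5): flips 1 -> legal
(4,3): flips 3 -> legal
(4,4): no bracket -> illegal
(5,1): no bracket -> illegal
(5,2): flips 1 -> legal
(5,3): flips 1 -> legal

Answer: (0,2) (1,0) (1,1) (1,4) (3,4) (3,5) (4,3) (5,2) (5,3)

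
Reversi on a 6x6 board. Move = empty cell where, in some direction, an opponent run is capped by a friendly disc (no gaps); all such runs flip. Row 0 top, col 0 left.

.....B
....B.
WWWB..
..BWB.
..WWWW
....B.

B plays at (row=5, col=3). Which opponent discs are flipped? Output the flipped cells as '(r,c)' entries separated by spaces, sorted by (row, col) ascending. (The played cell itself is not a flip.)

Answer: (3,3) (4,3)

Derivation:
Dir NW: opp run (4,2), next='.' -> no flip
Dir N: opp run (4,3) (3,3) capped by B -> flip
Dir NE: opp run (4,4), next='.' -> no flip
Dir W: first cell '.' (not opp) -> no flip
Dir E: first cell 'B' (not opp) -> no flip
Dir SW: edge -> no flip
Dir S: edge -> no flip
Dir SE: edge -> no flip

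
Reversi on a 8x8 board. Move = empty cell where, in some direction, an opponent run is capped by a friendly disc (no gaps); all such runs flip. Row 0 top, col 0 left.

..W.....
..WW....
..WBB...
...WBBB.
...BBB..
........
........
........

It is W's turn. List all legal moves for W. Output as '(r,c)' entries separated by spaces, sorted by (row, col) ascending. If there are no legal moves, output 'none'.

Answer: (1,5) (2,5) (3,7) (4,6) (5,3) (5,5) (5,6)

Derivation:
(1,4): no bracket -> illegal
(1,5): flips 1 -> legal
(2,5): flips 2 -> legal
(2,6): no bracket -> illegal
(2,7): no bracket -> illegal
(3,2): no bracket -> illegal
(3,7): flips 3 -> legal
(4,2): no bracket -> illegal
(4,6): flips 2 -> legal
(4,7): no bracket -> illegal
(5,2): no bracket -> illegal
(5,3): flips 1 -> legal
(5,4): no bracket -> illegal
(5,5): flips 1 -> legal
(5,6): flips 3 -> legal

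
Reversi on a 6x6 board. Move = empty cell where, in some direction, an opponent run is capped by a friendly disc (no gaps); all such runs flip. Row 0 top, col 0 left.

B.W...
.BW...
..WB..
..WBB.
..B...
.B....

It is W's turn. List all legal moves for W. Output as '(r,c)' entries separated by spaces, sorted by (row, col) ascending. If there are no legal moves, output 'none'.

Answer: (1,0) (1,4) (2,0) (2,4) (3,5) (4,4) (4,5) (5,2)

Derivation:
(0,1): no bracket -> illegal
(1,0): flips 1 -> legal
(1,3): no bracket -> illegal
(1,4): flips 1 -> legal
(2,0): flips 1 -> legal
(2,1): no bracket -> illegal
(2,4): flips 1 -> legal
(2,5): no bracket -> illegal
(3,1): no bracket -> illegal
(3,5): flips 2 -> legal
(4,0): no bracket -> illegal
(4,1): no bracket -> illegal
(4,3): no bracket -> illegal
(4,4): flips 1 -> legal
(4,5): flips 2 -> legal
(5,0): no bracket -> illegal
(5,2): flips 1 -> legal
(5,3): no bracket -> illegal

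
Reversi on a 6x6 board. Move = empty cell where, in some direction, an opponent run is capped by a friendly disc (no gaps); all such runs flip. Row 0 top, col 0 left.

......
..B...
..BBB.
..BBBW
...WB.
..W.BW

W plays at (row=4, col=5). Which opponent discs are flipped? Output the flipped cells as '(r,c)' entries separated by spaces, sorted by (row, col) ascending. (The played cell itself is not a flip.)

Answer: (4,4)

Derivation:
Dir NW: opp run (3,4) (2,3) (1,2), next='.' -> no flip
Dir N: first cell 'W' (not opp) -> no flip
Dir NE: edge -> no flip
Dir W: opp run (4,4) capped by W -> flip
Dir E: edge -> no flip
Dir SW: opp run (5,4), next=edge -> no flip
Dir S: first cell 'W' (not opp) -> no flip
Dir SE: edge -> no flip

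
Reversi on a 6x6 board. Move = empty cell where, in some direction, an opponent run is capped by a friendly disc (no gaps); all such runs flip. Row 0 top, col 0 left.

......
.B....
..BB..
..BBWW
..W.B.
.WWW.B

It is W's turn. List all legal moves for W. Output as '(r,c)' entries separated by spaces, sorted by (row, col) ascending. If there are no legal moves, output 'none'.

(0,0): no bracket -> illegal
(0,1): no bracket -> illegal
(0,2): no bracket -> illegal
(1,0): no bracket -> illegal
(1,2): flips 3 -> legal
(1,3): no bracket -> illegal
(1,4): no bracket -> illegal
(2,0): no bracket -> illegal
(2,1): no bracket -> illegal
(2,4): flips 1 -> legal
(3,1): flips 2 -> legal
(4,1): no bracket -> illegal
(4,3): no bracket -> illegal
(4,5): no bracket -> illegal
(5,4): flips 1 -> legal

Answer: (1,2) (2,4) (3,1) (5,4)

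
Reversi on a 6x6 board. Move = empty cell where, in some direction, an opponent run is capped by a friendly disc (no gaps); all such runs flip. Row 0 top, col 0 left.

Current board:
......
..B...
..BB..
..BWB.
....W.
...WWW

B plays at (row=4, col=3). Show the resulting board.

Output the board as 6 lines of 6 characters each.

Place B at (4,3); scan 8 dirs for brackets.
Dir NW: first cell 'B' (not opp) -> no flip
Dir N: opp run (3,3) capped by B -> flip
Dir NE: first cell 'B' (not opp) -> no flip
Dir W: first cell '.' (not opp) -> no flip
Dir E: opp run (4,4), next='.' -> no flip
Dir SW: first cell '.' (not opp) -> no flip
Dir S: opp run (5,3), next=edge -> no flip
Dir SE: opp run (5,4), next=edge -> no flip
All flips: (3,3)

Answer: ......
..B...
..BB..
..BBB.
...BW.
...WWW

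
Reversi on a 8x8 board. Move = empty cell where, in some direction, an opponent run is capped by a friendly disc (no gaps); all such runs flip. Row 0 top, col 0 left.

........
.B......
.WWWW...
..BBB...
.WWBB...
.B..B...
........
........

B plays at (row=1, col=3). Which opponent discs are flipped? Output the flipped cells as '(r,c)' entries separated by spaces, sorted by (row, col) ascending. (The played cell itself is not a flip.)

Dir NW: first cell '.' (not opp) -> no flip
Dir N: first cell '.' (not opp) -> no flip
Dir NE: first cell '.' (not opp) -> no flip
Dir W: first cell '.' (not opp) -> no flip
Dir E: first cell '.' (not opp) -> no flip
Dir SW: opp run (2,2), next='.' -> no flip
Dir S: opp run (2,3) capped by B -> flip
Dir SE: opp run (2,4), next='.' -> no flip

Answer: (2,3)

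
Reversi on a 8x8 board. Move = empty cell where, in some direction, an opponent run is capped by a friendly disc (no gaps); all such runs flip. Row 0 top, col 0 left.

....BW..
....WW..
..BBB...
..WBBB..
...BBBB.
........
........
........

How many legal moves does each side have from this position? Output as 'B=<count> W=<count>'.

Answer: B=6 W=5

Derivation:
-- B to move --
(0,3): no bracket -> illegal
(0,6): flips 2 -> legal
(1,3): no bracket -> illegal
(1,6): no bracket -> illegal
(2,1): flips 1 -> legal
(2,5): no bracket -> illegal
(2,6): flips 1 -> legal
(3,1): flips 1 -> legal
(4,1): flips 1 -> legal
(4,2): flips 1 -> legal
B mobility = 6
-- W to move --
(0,3): flips 1 -> legal
(1,1): no bracket -> illegal
(1,2): flips 1 -> legal
(1,3): no bracket -> illegal
(2,1): no bracket -> illegal
(2,5): no bracket -> illegal
(2,6): no bracket -> illegal
(3,1): no bracket -> illegal
(3,6): flips 3 -> legal
(3,7): no bracket -> illegal
(4,2): flips 2 -> legal
(4,7): no bracket -> illegal
(5,2): no bracket -> illegal
(5,3): no bracket -> illegal
(5,4): flips 4 -> legal
(5,5): no bracket -> illegal
(5,6): no bracket -> illegal
(5,7): no bracket -> illegal
W mobility = 5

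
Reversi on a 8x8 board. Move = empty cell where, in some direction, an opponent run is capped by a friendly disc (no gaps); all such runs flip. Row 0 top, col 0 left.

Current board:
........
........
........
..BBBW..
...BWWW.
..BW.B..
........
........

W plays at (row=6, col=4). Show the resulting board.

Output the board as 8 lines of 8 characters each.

Answer: ........
........
........
..BBBW..
...BWWW.
..BW.W..
....W...
........

Derivation:
Place W at (6,4); scan 8 dirs for brackets.
Dir NW: first cell 'W' (not opp) -> no flip
Dir N: first cell '.' (not opp) -> no flip
Dir NE: opp run (5,5) capped by W -> flip
Dir W: first cell '.' (not opp) -> no flip
Dir E: first cell '.' (not opp) -> no flip
Dir SW: first cell '.' (not opp) -> no flip
Dir S: first cell '.' (not opp) -> no flip
Dir SE: first cell '.' (not opp) -> no flip
All flips: (5,5)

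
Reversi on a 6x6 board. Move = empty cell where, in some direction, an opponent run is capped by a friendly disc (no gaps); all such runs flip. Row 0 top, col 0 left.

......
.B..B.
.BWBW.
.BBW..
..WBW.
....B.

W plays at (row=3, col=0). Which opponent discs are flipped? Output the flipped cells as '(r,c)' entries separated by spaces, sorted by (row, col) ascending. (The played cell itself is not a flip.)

Answer: (3,1) (3,2)

Derivation:
Dir NW: edge -> no flip
Dir N: first cell '.' (not opp) -> no flip
Dir NE: opp run (2,1), next='.' -> no flip
Dir W: edge -> no flip
Dir E: opp run (3,1) (3,2) capped by W -> flip
Dir SW: edge -> no flip
Dir S: first cell '.' (not opp) -> no flip
Dir SE: first cell '.' (not opp) -> no flip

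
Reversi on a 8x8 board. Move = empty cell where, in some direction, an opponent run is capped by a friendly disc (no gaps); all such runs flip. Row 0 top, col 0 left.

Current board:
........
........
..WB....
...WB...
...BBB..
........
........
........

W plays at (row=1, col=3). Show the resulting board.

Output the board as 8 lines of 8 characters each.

Place W at (1,3); scan 8 dirs for brackets.
Dir NW: first cell '.' (not opp) -> no flip
Dir N: first cell '.' (not opp) -> no flip
Dir NE: first cell '.' (not opp) -> no flip
Dir W: first cell '.' (not opp) -> no flip
Dir E: first cell '.' (not opp) -> no flip
Dir SW: first cell 'W' (not opp) -> no flip
Dir S: opp run (2,3) capped by W -> flip
Dir SE: first cell '.' (not opp) -> no flip
All flips: (2,3)

Answer: ........
...W....
..WW....
...WB...
...BBB..
........
........
........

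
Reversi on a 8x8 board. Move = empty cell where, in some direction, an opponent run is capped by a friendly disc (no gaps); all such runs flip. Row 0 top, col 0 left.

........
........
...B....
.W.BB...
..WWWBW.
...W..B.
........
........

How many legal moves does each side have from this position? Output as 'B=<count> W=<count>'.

Answer: B=8 W=5

Derivation:
-- B to move --
(2,0): no bracket -> illegal
(2,1): no bracket -> illegal
(2,2): no bracket -> illegal
(3,0): no bracket -> illegal
(3,2): no bracket -> illegal
(3,5): no bracket -> illegal
(3,6): flips 1 -> legal
(3,7): no bracket -> illegal
(4,0): no bracket -> illegal
(4,1): flips 3 -> legal
(4,7): flips 1 -> legal
(5,1): flips 1 -> legal
(5,2): flips 1 -> legal
(5,4): flips 1 -> legal
(5,5): flips 1 -> legal
(5,7): no bracket -> illegal
(6,2): no bracket -> illegal
(6,3): flips 2 -> legal
(6,4): no bracket -> illegal
B mobility = 8
-- W to move --
(1,2): no bracket -> illegal
(1,3): flips 2 -> legal
(1,4): no bracket -> illegal
(2,2): flips 1 -> legal
(2,4): flips 2 -> legal
(2,5): flips 1 -> legal
(3,2): no bracket -> illegal
(3,5): no bracket -> illegal
(3,6): no bracket -> illegal
(4,7): no bracket -> illegal
(5,4): no bracket -> illegal
(5,5): no bracket -> illegal
(5,7): no bracket -> illegal
(6,5): no bracket -> illegal
(6,6): flips 1 -> legal
(6,7): no bracket -> illegal
W mobility = 5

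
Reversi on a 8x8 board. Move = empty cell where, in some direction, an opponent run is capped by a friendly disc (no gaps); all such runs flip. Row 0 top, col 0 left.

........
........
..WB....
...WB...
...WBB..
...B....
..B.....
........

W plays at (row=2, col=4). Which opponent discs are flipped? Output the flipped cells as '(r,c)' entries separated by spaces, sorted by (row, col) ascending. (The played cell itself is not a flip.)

Answer: (2,3)

Derivation:
Dir NW: first cell '.' (not opp) -> no flip
Dir N: first cell '.' (not opp) -> no flip
Dir NE: first cell '.' (not opp) -> no flip
Dir W: opp run (2,3) capped by W -> flip
Dir E: first cell '.' (not opp) -> no flip
Dir SW: first cell 'W' (not opp) -> no flip
Dir S: opp run (3,4) (4,4), next='.' -> no flip
Dir SE: first cell '.' (not opp) -> no flip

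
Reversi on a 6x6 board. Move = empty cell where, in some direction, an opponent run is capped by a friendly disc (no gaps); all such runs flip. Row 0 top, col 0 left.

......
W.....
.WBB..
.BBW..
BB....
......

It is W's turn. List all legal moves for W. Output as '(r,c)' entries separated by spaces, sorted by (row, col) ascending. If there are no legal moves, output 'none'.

Answer: (1,1) (1,3) (2,4) (3,0) (4,3) (5,1)

Derivation:
(1,1): flips 1 -> legal
(1,2): no bracket -> illegal
(1,3): flips 1 -> legal
(1,4): no bracket -> illegal
(2,0): no bracket -> illegal
(2,4): flips 2 -> legal
(3,0): flips 2 -> legal
(3,4): no bracket -> illegal
(4,2): no bracket -> illegal
(4,3): flips 1 -> legal
(5,0): no bracket -> illegal
(5,1): flips 2 -> legal
(5,2): no bracket -> illegal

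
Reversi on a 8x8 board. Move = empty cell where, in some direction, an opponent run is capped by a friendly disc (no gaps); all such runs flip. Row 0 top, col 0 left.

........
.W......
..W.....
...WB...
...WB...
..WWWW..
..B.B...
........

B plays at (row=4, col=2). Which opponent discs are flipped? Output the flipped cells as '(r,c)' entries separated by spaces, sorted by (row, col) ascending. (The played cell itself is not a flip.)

Dir NW: first cell '.' (not opp) -> no flip
Dir N: first cell '.' (not opp) -> no flip
Dir NE: opp run (3,3), next='.' -> no flip
Dir W: first cell '.' (not opp) -> no flip
Dir E: opp run (4,3) capped by B -> flip
Dir SW: first cell '.' (not opp) -> no flip
Dir S: opp run (5,2) capped by B -> flip
Dir SE: opp run (5,3) capped by B -> flip

Answer: (4,3) (5,2) (5,3)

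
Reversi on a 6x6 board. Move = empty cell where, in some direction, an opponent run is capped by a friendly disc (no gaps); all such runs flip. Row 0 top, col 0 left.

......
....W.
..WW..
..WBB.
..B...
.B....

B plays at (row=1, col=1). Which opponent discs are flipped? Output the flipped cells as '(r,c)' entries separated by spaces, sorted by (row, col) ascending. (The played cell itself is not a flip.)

Answer: (2,2)

Derivation:
Dir NW: first cell '.' (not opp) -> no flip
Dir N: first cell '.' (not opp) -> no flip
Dir NE: first cell '.' (not opp) -> no flip
Dir W: first cell '.' (not opp) -> no flip
Dir E: first cell '.' (not opp) -> no flip
Dir SW: first cell '.' (not opp) -> no flip
Dir S: first cell '.' (not opp) -> no flip
Dir SE: opp run (2,2) capped by B -> flip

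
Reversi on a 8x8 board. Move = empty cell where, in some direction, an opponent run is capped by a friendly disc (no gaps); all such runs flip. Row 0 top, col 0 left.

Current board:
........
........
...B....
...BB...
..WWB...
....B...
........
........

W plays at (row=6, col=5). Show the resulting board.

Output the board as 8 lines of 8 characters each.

Place W at (6,5); scan 8 dirs for brackets.
Dir NW: opp run (5,4) capped by W -> flip
Dir N: first cell '.' (not opp) -> no flip
Dir NE: first cell '.' (not opp) -> no flip
Dir W: first cell '.' (not opp) -> no flip
Dir E: first cell '.' (not opp) -> no flip
Dir SW: first cell '.' (not opp) -> no flip
Dir S: first cell '.' (not opp) -> no flip
Dir SE: first cell '.' (not opp) -> no flip
All flips: (5,4)

Answer: ........
........
...B....
...BB...
..WWB...
....W...
.....W..
........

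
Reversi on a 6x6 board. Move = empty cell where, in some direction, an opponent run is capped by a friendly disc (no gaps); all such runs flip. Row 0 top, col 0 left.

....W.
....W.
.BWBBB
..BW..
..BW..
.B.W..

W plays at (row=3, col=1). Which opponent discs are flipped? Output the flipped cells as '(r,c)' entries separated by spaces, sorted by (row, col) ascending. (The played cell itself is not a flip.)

Dir NW: first cell '.' (not opp) -> no flip
Dir N: opp run (2,1), next='.' -> no flip
Dir NE: first cell 'W' (not opp) -> no flip
Dir W: first cell '.' (not opp) -> no flip
Dir E: opp run (3,2) capped by W -> flip
Dir SW: first cell '.' (not opp) -> no flip
Dir S: first cell '.' (not opp) -> no flip
Dir SE: opp run (4,2) capped by W -> flip

Answer: (3,2) (4,2)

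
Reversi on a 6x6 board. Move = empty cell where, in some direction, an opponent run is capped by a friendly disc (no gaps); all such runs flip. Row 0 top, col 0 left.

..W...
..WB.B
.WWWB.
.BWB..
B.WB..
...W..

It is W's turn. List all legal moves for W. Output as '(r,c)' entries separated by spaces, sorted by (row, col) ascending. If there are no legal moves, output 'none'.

Answer: (0,3) (0,4) (1,4) (2,0) (2,5) (3,0) (3,4) (3,5) (4,1) (4,4) (5,4)

Derivation:
(0,3): flips 1 -> legal
(0,4): flips 1 -> legal
(0,5): no bracket -> illegal
(1,4): flips 1 -> legal
(2,0): flips 1 -> legal
(2,5): flips 1 -> legal
(3,0): flips 1 -> legal
(3,4): flips 1 -> legal
(3,5): flips 2 -> legal
(4,1): flips 1 -> legal
(4,4): flips 2 -> legal
(5,0): no bracket -> illegal
(5,1): no bracket -> illegal
(5,2): no bracket -> illegal
(5,4): flips 1 -> legal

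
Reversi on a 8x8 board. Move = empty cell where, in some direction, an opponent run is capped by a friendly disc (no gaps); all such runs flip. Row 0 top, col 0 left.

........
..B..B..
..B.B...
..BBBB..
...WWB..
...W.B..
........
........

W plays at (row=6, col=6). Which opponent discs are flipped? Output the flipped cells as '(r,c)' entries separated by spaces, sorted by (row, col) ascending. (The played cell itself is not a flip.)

Answer: (5,5)

Derivation:
Dir NW: opp run (5,5) capped by W -> flip
Dir N: first cell '.' (not opp) -> no flip
Dir NE: first cell '.' (not opp) -> no flip
Dir W: first cell '.' (not opp) -> no flip
Dir E: first cell '.' (not opp) -> no flip
Dir SW: first cell '.' (not opp) -> no flip
Dir S: first cell '.' (not opp) -> no flip
Dir SE: first cell '.' (not opp) -> no flip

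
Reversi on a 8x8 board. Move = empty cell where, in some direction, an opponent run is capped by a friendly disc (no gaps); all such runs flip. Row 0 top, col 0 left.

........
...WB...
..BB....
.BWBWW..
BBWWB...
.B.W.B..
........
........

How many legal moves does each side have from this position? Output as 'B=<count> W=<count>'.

-- B to move --
(0,2): no bracket -> illegal
(0,3): flips 1 -> legal
(0,4): flips 1 -> legal
(1,2): flips 1 -> legal
(2,1): no bracket -> illegal
(2,4): flips 1 -> legal
(2,5): no bracket -> illegal
(2,6): flips 1 -> legal
(3,6): flips 2 -> legal
(4,5): flips 1 -> legal
(4,6): no bracket -> illegal
(5,2): flips 2 -> legal
(5,4): no bracket -> illegal
(6,2): flips 1 -> legal
(6,3): flips 2 -> legal
(6,4): flips 2 -> legal
B mobility = 11
-- W to move --
(0,3): no bracket -> illegal
(0,4): no bracket -> illegal
(0,5): flips 2 -> legal
(1,1): no bracket -> illegal
(1,2): flips 2 -> legal
(1,5): flips 1 -> legal
(2,0): flips 1 -> legal
(2,1): no bracket -> illegal
(2,4): flips 1 -> legal
(2,5): no bracket -> illegal
(3,0): flips 1 -> legal
(4,5): flips 1 -> legal
(4,6): no bracket -> illegal
(5,0): flips 1 -> legal
(5,2): no bracket -> illegal
(5,4): flips 1 -> legal
(5,6): no bracket -> illegal
(6,0): flips 1 -> legal
(6,1): no bracket -> illegal
(6,2): no bracket -> illegal
(6,4): no bracket -> illegal
(6,5): no bracket -> illegal
(6,6): no bracket -> illegal
W mobility = 10

Answer: B=11 W=10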